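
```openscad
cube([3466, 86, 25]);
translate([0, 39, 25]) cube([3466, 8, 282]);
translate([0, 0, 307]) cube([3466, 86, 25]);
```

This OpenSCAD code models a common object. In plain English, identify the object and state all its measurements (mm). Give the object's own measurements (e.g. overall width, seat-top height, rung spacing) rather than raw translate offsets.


An I-beam lying along x, 3466 mm long. Overall section height 332 mm. Two flanges 86 mm wide (y) and 25 mm thick, one on the floor and one at the top; a web 8 mm thick runs between them, centred on the flange width.


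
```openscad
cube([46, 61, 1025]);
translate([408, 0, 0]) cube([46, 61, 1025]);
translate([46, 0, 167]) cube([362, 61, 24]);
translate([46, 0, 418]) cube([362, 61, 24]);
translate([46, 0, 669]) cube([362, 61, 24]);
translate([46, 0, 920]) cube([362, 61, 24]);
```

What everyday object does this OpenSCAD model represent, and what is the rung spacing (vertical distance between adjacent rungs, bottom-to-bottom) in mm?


A ladder. The rung spacing is 251 mm.

Two tall 46×61 posts with 4 short bars between them — a ladder. Adjacent rungs sit at z = 167 and z = 418, so the spacing is 418 − 167 = 251 mm.


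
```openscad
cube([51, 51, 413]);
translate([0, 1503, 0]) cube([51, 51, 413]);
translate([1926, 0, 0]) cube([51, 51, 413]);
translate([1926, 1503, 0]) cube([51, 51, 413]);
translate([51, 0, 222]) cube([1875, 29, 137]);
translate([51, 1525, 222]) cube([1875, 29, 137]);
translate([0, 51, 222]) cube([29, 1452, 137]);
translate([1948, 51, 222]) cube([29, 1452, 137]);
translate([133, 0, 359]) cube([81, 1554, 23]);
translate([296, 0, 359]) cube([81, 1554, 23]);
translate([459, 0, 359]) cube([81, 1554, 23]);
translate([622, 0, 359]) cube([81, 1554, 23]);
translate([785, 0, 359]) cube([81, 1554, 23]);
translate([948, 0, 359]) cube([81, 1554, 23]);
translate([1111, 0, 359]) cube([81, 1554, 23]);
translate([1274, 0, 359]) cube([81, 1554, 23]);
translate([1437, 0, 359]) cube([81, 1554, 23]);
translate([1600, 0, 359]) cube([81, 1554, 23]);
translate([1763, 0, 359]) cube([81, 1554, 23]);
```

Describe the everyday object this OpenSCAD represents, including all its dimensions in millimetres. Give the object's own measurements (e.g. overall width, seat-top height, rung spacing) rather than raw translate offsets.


A bed frame 1977 mm long (x) by 1554 mm wide (y). Four 51×51 mm corner posts, 413 mm tall, at the corners of the footprint. Four rails of 29 mm thickness and 137 mm height run between adjacent posts with their undersides at z = 222 mm, their outer faces flush with the outside of the frame (the two x-running rails run between the posts' inner faces; the two y-running rails run between the posts' inner faces). 11 slats, each 81 mm wide (x) and 23 mm thick, lie across the top of the two x-running rails, running the full 1554 mm width of the frame in y; along x they sit between the end posts with a 82 mm gap after the −x posts and between neighbouring slats and before the +x posts.


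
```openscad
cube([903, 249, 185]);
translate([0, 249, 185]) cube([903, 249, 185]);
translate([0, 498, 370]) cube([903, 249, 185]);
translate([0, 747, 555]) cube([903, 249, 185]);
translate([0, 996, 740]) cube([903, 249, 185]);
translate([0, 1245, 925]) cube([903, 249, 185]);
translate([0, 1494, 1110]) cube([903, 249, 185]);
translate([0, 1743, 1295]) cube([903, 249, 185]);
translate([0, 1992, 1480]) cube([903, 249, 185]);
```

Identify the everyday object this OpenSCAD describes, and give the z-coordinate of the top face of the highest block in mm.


A staircase. The total rise is 1665 mm.

9 identical blocks, each offset up and back from the previous — a staircase. Each step is 185 mm tall and there are 9 of them, so the total rise is 9 × 185 = 1665 mm.


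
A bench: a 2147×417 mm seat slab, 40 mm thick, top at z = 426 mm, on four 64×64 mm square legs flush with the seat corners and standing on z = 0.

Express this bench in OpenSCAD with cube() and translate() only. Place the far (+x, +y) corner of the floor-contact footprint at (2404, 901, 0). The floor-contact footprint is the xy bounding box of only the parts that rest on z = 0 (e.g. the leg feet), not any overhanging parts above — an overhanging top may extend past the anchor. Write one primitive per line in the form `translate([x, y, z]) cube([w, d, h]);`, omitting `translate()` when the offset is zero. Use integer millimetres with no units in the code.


translate([257, 484, 386]) cube([2147, 417, 40]);
translate([257, 484, 0]) cube([64, 64, 386]);
translate([257, 837, 0]) cube([64, 64, 386]);
translate([2340, 484, 0]) cube([64, 64, 386]);
translate([2340, 837, 0]) cube([64, 64, 386]);


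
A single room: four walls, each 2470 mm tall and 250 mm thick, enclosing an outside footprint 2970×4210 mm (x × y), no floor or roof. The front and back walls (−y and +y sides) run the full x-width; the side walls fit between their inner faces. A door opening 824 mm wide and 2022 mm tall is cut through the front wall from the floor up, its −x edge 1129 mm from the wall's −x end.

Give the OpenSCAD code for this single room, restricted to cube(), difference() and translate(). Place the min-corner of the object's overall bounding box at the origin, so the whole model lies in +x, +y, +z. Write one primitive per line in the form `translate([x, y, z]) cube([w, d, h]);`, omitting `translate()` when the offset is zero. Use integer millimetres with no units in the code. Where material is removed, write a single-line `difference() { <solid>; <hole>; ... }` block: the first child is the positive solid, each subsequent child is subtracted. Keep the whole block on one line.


difference() { cube([2970, 250, 2470]); translate([1129, 0, 0]) cube([824, 250, 2022]); }
translate([0, 3960, 0]) cube([2970, 250, 2470]);
translate([0, 250, 0]) cube([250, 3710, 2470]);
translate([2720, 250, 0]) cube([250, 3710, 2470]);


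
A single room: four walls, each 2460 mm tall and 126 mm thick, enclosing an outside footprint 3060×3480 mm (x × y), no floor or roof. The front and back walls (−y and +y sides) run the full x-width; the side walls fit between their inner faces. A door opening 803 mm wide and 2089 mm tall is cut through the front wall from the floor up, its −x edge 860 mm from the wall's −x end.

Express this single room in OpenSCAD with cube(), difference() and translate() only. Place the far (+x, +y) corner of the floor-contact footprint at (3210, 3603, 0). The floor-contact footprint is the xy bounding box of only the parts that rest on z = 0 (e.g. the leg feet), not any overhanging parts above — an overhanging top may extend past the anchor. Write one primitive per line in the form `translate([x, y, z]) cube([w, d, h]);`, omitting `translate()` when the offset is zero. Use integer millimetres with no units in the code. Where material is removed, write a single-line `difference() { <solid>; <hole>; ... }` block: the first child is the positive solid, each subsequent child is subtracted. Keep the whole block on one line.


difference() { translate([150, 123, 0]) cube([3060, 126, 2460]); translate([1010, 123, 0]) cube([803, 126, 2089]); }
translate([150, 3477, 0]) cube([3060, 126, 2460]);
translate([150, 249, 0]) cube([126, 3228, 2460]);
translate([3084, 249, 0]) cube([126, 3228, 2460]);


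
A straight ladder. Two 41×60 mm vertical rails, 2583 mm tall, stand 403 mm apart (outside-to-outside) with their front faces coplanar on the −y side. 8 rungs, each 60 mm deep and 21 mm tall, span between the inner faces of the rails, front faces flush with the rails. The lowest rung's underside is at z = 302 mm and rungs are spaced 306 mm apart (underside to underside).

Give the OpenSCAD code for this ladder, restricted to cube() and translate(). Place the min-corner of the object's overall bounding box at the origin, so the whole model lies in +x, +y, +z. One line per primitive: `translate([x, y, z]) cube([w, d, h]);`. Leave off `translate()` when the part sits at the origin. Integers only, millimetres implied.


// rung span = 403 - 2*41 = 321
// rung[k] z = 302 + k*306
cube([41, 60, 2583]);
translate([362, 0, 0]) cube([41, 60, 2583]);
translate([41, 0, 302]) cube([321, 60, 21]);
translate([41, 0, 608]) cube([321, 60, 21]);
translate([41, 0, 914]) cube([321, 60, 21]);
translate([41, 0, 1220]) cube([321, 60, 21]);
translate([41, 0, 1526]) cube([321, 60, 21]);
translate([41, 0, 1832]) cube([321, 60, 21]);
translate([41, 0, 2138]) cube([321, 60, 21]);
translate([41, 0, 2444]) cube([321, 60, 21]);


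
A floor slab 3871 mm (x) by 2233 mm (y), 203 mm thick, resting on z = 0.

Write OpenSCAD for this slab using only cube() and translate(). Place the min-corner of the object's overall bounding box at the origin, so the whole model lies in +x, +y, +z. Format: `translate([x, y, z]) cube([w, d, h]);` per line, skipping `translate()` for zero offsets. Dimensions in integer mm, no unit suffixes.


cube([3871, 2233, 203]);


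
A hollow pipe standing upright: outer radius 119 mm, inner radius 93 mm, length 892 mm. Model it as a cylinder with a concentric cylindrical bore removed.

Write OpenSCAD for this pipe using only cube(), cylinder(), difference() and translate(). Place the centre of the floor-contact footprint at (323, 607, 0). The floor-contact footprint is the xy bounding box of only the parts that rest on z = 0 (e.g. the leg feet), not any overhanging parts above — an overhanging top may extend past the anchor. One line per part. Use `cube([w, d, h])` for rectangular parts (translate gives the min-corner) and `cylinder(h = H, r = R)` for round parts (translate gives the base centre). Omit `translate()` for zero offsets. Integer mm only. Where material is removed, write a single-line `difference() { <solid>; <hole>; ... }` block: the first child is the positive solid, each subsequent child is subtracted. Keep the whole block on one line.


difference() { translate([323, 607, 0]) cylinder(h = 892, r = 119); translate([323, 607, 0]) cylinder(h = 892, r = 93); }


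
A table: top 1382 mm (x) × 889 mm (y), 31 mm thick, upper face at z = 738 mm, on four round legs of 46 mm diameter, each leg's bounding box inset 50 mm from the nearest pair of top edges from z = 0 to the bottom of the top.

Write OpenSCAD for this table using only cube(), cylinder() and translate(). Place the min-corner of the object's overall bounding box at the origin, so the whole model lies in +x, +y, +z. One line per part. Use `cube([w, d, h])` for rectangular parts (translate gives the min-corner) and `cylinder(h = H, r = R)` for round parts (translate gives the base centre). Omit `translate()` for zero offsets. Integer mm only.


// leg_h = 738 - 31 = 707
translate([0, 0, 707]) cube([1382, 889, 31]);
translate([73, 73, 0]) cylinder(h = 707, r = 23);
translate([1309, 73, 0]) cylinder(h = 707, r = 23);
translate([73, 816, 0]) cylinder(h = 707, r = 23);
translate([1309, 816, 0]) cylinder(h = 707, r = 23);


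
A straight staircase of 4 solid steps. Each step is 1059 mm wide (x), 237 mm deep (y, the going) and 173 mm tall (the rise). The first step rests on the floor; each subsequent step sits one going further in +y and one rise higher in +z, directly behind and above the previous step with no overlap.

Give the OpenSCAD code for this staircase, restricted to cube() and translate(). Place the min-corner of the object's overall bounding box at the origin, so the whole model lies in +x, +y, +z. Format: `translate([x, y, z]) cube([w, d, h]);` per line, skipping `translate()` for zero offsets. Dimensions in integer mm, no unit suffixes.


cube([1059, 237, 173]);
translate([0, 237, 173]) cube([1059, 237, 173]);
translate([0, 474, 346]) cube([1059, 237, 173]);
translate([0, 711, 519]) cube([1059, 237, 173]);


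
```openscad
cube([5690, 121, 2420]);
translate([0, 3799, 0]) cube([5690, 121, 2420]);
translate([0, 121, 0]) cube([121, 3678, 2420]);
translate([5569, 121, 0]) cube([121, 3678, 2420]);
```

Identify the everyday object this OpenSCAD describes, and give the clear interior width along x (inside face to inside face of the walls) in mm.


A house (or room) frame. The interior width is 5448 mm.

Four 2420 mm walls enclosing a rectangle with no floor or roof — a room or house frame. Outside width is 5690 mm and wall thickness is 121 mm, so the interior width is 5690 − 2 × 121 = 5448 mm.


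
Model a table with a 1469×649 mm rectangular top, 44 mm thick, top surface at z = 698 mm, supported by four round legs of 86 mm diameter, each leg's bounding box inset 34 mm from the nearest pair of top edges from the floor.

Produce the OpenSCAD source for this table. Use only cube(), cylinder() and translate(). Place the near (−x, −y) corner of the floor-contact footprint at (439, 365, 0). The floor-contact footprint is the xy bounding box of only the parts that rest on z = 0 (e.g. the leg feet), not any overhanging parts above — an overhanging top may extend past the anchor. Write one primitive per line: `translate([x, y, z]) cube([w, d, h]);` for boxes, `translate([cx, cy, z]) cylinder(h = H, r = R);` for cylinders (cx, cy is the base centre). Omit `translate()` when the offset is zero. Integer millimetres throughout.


translate([405, 331, 654]) cube([1469, 649, 44]);
translate([482, 408, 0]) cylinder(h = 654, r = 43);
translate([1797, 408, 0]) cylinder(h = 654, r = 43);
translate([482, 903, 0]) cylinder(h = 654, r = 43);
translate([1797, 903, 0]) cylinder(h = 654, r = 43);


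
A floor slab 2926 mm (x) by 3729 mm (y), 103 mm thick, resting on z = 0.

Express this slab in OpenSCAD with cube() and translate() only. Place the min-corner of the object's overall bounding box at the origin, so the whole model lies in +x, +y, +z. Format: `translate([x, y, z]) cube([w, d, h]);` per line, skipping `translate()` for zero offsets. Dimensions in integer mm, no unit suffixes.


cube([2926, 3729, 103]);


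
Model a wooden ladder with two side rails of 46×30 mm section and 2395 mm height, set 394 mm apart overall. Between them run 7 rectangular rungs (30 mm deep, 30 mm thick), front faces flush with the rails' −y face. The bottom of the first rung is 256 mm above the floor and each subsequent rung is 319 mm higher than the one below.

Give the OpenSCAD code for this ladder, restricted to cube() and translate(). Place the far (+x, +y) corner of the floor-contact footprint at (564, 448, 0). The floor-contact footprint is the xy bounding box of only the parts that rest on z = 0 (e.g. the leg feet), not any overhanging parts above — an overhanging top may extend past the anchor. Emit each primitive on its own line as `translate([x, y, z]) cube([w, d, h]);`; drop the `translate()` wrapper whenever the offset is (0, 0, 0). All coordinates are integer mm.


translate([170, 418, 0]) cube([46, 30, 2395]);
translate([518, 418, 0]) cube([46, 30, 2395]);
translate([216, 418, 256]) cube([302, 30, 30]);
translate([216, 418, 575]) cube([302, 30, 30]);
translate([216, 418, 894]) cube([302, 30, 30]);
translate([216, 418, 1213]) cube([302, 30, 30]);
translate([216, 418, 1532]) cube([302, 30, 30]);
translate([216, 418, 1851]) cube([302, 30, 30]);
translate([216, 418, 2170]) cube([302, 30, 30]);


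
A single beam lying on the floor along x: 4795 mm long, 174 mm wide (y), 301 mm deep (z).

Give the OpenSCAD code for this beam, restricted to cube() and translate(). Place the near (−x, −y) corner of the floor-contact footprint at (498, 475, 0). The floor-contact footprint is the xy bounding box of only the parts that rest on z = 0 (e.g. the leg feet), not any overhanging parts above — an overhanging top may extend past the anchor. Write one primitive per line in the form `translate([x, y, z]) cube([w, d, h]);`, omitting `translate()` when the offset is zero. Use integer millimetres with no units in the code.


translate([498, 475, 0]) cube([4795, 174, 301]);


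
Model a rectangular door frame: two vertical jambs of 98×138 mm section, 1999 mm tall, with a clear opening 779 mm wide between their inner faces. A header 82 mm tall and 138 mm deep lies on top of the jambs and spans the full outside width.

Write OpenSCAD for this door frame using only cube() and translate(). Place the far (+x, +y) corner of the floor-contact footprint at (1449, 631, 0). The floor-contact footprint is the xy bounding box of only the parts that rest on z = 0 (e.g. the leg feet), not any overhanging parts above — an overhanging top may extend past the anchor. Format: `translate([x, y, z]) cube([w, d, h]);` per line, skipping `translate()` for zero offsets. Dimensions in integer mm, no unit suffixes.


translate([474, 493, 0]) cube([98, 138, 1999]);
translate([1351, 493, 0]) cube([98, 138, 1999]);
translate([474, 493, 1999]) cube([975, 138, 82]);


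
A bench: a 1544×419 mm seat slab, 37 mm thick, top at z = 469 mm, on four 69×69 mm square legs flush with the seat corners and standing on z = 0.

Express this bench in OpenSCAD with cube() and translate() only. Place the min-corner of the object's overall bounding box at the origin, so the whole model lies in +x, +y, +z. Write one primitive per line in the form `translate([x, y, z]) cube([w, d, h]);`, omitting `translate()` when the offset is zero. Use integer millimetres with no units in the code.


translate([0, 0, 432]) cube([1544, 419, 37]);
cube([69, 69, 432]);
translate([0, 350, 0]) cube([69, 69, 432]);
translate([1475, 0, 0]) cube([69, 69, 432]);
translate([1475, 350, 0]) cube([69, 69, 432]);


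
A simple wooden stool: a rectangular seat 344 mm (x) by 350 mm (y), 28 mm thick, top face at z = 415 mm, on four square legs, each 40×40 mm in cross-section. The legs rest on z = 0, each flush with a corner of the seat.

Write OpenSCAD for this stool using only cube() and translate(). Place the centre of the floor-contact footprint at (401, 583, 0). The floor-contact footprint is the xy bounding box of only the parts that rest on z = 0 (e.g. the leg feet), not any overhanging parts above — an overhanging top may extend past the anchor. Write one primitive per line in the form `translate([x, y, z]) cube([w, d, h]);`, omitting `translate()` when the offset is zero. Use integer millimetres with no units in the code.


translate([229, 408, 387]) cube([344, 350, 28]);
translate([229, 408, 0]) cube([40, 40, 387]);
translate([533, 408, 0]) cube([40, 40, 387]);
translate([229, 718, 0]) cube([40, 40, 387]);
translate([533, 718, 0]) cube([40, 40, 387]);


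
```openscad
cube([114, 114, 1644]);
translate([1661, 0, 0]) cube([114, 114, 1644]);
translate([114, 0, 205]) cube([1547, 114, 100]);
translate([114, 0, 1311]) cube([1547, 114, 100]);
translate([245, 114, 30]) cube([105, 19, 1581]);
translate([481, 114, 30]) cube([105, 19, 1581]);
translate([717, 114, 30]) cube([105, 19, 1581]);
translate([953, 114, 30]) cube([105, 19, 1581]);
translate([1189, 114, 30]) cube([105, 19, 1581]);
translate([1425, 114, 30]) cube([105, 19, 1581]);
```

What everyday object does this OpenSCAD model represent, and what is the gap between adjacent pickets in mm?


A fence section. The picket gap is 131 mm.

Two posts, two rails, 6 pickets — a fence section. Span 1547 mm holds 6 pickets of 105 mm with 7 equal gaps: ⌊(1547 − 6·105) / 7⌋ = 131 mm.


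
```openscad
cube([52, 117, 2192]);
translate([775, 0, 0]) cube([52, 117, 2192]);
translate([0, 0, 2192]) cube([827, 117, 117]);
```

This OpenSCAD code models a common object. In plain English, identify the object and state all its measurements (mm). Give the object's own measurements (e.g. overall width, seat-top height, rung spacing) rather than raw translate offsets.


A door frame. The clear opening is 723 mm wide and 2192 mm high. Two 52 mm wide jambs, 117 mm deep, stand either side of the opening from the floor to the top of the opening. A 117 mm thick head sits across the top of both jambs, spanning the full outside width of the frame.


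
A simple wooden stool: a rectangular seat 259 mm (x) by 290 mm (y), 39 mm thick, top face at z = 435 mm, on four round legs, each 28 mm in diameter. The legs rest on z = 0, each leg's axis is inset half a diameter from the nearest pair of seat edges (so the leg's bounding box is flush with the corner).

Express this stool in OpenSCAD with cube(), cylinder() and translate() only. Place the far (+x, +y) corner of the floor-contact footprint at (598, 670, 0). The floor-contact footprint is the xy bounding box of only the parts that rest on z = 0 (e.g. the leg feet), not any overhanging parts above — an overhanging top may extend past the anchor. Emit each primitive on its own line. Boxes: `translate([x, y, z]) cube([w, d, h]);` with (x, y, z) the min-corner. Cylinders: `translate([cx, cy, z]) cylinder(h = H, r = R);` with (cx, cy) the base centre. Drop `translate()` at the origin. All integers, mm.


translate([339, 380, 396]) cube([259, 290, 39]);
translate([353, 394, 0]) cylinder(h = 396, r = 14);
translate([584, 394, 0]) cylinder(h = 396, r = 14);
translate([353, 656, 0]) cylinder(h = 396, r = 14);
translate([584, 656, 0]) cylinder(h = 396, r = 14);


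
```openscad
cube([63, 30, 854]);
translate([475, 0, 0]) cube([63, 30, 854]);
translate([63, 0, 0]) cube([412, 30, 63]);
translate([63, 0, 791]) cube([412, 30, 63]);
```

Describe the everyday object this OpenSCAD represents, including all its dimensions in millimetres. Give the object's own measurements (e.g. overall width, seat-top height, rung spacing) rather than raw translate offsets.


A rectangular picture frame lying in the x–z plane (depth along y). The opening is 412 mm wide (x) by 728 mm tall (z), surrounded by a border 63 mm wide on all four sides. The frame is 30 mm deep and is made of two full-height vertical stiles with two horizontal rails fitted between them.


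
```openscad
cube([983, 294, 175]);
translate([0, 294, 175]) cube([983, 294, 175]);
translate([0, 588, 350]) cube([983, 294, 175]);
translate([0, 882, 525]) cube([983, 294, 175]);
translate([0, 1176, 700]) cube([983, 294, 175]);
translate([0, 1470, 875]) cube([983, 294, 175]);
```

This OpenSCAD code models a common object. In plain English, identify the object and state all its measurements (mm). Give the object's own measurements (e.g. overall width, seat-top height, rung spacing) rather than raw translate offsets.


A straight staircase of 6 solid steps. Each step is 983 mm wide (x), 294 mm deep (y, the going) and 175 mm tall (the rise). The first step rests on the floor; each subsequent step sits one going further in +y and one rise higher in +z, directly behind and above the previous step with no overlap.


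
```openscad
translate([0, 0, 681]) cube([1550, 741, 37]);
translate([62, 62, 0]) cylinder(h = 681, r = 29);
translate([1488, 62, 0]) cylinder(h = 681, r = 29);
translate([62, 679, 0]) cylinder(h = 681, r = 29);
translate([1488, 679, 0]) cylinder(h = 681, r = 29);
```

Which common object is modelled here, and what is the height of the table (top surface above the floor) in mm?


A table. The table height is 718 mm.

A 1550×741×37 slab sits at z = 681 on four Ø58 mm round legs — a table. The top surface is at 681 + 37 = 718 mm.


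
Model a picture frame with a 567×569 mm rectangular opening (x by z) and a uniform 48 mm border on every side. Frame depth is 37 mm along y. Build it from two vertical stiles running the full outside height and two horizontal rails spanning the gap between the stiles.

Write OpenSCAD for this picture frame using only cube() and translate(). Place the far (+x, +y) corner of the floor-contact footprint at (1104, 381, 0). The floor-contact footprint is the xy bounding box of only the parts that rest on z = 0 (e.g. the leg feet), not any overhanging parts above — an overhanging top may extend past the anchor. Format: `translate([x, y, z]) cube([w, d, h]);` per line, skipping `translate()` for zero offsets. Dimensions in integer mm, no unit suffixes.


translate([441, 344, 0]) cube([48, 37, 665]);
translate([1056, 344, 0]) cube([48, 37, 665]);
translate([489, 344, 0]) cube([567, 37, 48]);
translate([489, 344, 617]) cube([567, 37, 48]);


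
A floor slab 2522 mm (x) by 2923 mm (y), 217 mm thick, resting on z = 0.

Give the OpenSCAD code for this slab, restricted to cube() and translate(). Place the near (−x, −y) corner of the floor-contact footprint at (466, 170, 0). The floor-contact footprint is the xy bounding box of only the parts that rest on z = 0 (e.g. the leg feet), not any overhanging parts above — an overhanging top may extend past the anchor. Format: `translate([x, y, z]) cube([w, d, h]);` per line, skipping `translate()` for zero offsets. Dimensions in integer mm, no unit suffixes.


translate([466, 170, 0]) cube([2522, 2923, 217]);


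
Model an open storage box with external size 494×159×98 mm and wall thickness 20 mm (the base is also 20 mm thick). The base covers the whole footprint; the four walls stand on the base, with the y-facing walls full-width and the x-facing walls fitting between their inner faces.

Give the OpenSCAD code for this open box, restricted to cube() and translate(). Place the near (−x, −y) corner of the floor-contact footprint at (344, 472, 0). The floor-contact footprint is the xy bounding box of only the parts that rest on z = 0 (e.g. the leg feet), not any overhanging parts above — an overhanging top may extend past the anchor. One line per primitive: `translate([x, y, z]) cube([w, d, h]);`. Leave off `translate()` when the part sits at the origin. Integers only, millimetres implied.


translate([344, 472, 0]) cube([494, 159, 20]);
translate([344, 472, 20]) cube([494, 20, 78]);
translate([344, 611, 20]) cube([494, 20, 78]);
translate([344, 492, 20]) cube([20, 119, 78]);
translate([818, 492, 20]) cube([20, 119, 78]);


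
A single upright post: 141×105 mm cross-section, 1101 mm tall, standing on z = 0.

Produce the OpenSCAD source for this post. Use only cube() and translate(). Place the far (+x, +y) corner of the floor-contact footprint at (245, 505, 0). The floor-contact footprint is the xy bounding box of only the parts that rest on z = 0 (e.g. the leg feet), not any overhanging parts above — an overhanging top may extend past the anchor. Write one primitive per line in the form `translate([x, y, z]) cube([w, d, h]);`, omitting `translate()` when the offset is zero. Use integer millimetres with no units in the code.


translate([104, 400, 0]) cube([141, 105, 1101]);


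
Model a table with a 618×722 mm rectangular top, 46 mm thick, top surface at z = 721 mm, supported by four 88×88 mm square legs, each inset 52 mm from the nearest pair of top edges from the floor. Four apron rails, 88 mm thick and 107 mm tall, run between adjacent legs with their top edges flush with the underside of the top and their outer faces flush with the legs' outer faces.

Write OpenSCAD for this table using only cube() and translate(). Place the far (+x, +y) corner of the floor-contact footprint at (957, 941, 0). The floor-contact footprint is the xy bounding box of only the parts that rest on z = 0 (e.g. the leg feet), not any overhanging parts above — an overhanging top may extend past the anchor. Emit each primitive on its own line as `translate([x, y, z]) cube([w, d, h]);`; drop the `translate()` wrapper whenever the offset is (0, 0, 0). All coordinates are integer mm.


translate([391, 271, 675]) cube([618, 722, 46]);
translate([443, 323, 0]) cube([88, 88, 675]);
translate([869, 323, 0]) cube([88, 88, 675]);
translate([443, 853, 0]) cube([88, 88, 675]);
translate([869, 853, 0]) cube([88, 88, 675]);
translate([531, 323, 568]) cube([338, 88, 107]);
translate([531, 853, 568]) cube([338, 88, 107]);
translate([443, 411, 568]) cube([88, 442, 107]);
translate([869, 411, 568]) cube([88, 442, 107]);


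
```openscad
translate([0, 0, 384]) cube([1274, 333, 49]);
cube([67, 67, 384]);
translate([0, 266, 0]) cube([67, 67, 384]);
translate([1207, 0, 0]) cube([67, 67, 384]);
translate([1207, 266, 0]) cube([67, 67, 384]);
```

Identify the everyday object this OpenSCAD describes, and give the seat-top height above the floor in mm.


A bench. The seat-top height is 433 mm.

A long slab on four corner posts — a bench. The slab sits at z = 384 with thickness 49, so the top is 384 + 49 = 433 mm.


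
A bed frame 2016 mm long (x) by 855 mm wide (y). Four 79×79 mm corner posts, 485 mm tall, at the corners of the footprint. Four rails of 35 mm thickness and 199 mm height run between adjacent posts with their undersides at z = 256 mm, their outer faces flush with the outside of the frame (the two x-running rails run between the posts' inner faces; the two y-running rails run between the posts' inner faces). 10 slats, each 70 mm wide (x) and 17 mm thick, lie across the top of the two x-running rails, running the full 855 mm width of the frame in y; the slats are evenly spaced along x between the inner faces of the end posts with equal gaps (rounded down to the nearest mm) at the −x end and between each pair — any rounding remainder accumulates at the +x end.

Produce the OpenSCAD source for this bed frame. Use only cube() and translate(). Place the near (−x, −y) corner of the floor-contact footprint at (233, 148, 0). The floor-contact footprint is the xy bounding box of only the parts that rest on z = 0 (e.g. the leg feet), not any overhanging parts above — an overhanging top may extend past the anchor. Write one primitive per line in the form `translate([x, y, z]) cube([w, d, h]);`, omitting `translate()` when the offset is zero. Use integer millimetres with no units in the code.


translate([233, 148, 0]) cube([79, 79, 485]);
translate([233, 924, 0]) cube([79, 79, 485]);
translate([2170, 148, 0]) cube([79, 79, 485]);
translate([2170, 924, 0]) cube([79, 79, 485]);
translate([312, 148, 256]) cube([1858, 35, 199]);
translate([312, 968, 256]) cube([1858, 35, 199]);
translate([233, 227, 256]) cube([35, 697, 199]);
translate([2214, 227, 256]) cube([35, 697, 199]);
translate([417, 148, 455]) cube([70, 855, 17]);
translate([592, 148, 455]) cube([70, 855, 17]);
translate([767, 148, 455]) cube([70, 855, 17]);
translate([942, 148, 455]) cube([70, 855, 17]);
translate([1117, 148, 455]) cube([70, 855, 17]);
translate([1292, 148, 455]) cube([70, 855, 17]);
translate([1467, 148, 455]) cube([70, 855, 17]);
translate([1642, 148, 455]) cube([70, 855, 17]);
translate([1817, 148, 455]) cube([70, 855, 17]);
translate([1992, 148, 455]) cube([70, 855, 17]);


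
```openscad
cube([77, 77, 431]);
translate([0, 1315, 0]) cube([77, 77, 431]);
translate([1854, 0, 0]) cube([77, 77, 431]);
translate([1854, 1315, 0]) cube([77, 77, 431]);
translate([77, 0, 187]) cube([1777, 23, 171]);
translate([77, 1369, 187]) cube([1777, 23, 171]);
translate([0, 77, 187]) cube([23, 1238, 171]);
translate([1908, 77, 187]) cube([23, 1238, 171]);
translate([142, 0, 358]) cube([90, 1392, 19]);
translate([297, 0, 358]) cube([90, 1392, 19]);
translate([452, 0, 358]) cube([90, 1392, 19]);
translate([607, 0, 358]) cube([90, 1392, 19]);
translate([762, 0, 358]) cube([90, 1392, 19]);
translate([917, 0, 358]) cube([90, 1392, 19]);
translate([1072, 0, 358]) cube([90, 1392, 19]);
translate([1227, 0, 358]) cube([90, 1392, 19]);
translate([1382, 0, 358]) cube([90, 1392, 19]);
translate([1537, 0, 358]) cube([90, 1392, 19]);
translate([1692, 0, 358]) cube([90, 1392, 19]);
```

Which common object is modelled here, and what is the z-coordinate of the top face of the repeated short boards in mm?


A bed frame. The slat-top height is 377 mm.

Four posts, four rails, and a row of slats — a bed frame. Slats sit on the rails at z = 187 + 171 = 358; with slat thickness 19, the top is 377 mm.


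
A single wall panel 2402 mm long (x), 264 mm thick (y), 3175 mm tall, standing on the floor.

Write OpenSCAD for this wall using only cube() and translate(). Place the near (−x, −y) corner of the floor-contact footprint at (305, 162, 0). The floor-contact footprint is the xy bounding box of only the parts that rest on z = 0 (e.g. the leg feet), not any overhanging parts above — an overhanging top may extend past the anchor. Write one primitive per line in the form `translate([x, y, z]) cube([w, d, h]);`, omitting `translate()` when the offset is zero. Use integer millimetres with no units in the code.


translate([305, 162, 0]) cube([2402, 264, 3175]);


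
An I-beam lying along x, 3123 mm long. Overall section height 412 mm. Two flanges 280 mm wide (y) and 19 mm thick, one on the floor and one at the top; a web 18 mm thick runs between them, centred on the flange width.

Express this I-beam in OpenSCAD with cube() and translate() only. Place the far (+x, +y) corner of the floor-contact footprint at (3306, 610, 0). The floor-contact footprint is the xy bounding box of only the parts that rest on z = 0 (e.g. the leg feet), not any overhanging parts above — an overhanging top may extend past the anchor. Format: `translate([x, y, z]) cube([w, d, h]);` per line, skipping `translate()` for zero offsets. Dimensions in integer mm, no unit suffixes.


translate([183, 330, 0]) cube([3123, 280, 19]);
translate([183, 461, 19]) cube([3123, 18, 374]);
translate([183, 330, 393]) cube([3123, 280, 19]);


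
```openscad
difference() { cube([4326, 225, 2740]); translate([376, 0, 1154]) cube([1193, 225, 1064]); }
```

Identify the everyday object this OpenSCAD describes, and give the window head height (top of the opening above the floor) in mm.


A wall with a window opening. The window head height is 2218 mm.

A wall with a rectangular opening subtracted — a window. Sill at z = 1154, opening 1064 mm tall, so the head is at 1154 + 1064 = 2218 mm.


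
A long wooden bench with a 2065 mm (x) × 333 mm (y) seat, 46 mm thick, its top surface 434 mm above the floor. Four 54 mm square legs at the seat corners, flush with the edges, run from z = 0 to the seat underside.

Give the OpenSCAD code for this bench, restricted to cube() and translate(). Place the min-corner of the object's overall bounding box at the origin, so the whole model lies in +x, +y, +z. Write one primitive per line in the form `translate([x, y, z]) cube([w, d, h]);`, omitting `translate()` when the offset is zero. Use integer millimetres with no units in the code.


// leg_h = 434 − 46 = 388
translate([0, 0, 388]) cube([2065, 333, 46]);
cube([54, 54, 388]);
translate([0, 279, 0]) cube([54, 54, 388]);
translate([2011, 0, 0]) cube([54, 54, 388]);
translate([2011, 279, 0]) cube([54, 54, 388]);


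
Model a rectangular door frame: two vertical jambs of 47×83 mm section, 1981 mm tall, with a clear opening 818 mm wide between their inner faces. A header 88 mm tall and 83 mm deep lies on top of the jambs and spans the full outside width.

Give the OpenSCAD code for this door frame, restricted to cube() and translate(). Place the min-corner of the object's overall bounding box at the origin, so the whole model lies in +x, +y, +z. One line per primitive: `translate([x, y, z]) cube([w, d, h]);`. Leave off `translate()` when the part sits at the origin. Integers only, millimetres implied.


cube([47, 83, 1981]);
translate([865, 0, 0]) cube([47, 83, 1981]);
translate([0, 0, 1981]) cube([912, 83, 88]);


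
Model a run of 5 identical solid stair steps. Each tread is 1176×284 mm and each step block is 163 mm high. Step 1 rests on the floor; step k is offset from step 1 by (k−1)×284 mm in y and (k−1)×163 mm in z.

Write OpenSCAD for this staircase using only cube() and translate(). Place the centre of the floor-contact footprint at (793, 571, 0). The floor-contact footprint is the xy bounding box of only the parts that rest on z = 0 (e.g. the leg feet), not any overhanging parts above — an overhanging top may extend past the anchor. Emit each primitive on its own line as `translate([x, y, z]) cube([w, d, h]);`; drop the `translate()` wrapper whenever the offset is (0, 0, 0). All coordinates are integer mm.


translate([205, 429, 0]) cube([1176, 284, 163]);
translate([205, 713, 163]) cube([1176, 284, 163]);
translate([205, 997, 326]) cube([1176, 284, 163]);
translate([205, 1281, 489]) cube([1176, 284, 163]);
translate([205, 1565, 652]) cube([1176, 284, 163]);


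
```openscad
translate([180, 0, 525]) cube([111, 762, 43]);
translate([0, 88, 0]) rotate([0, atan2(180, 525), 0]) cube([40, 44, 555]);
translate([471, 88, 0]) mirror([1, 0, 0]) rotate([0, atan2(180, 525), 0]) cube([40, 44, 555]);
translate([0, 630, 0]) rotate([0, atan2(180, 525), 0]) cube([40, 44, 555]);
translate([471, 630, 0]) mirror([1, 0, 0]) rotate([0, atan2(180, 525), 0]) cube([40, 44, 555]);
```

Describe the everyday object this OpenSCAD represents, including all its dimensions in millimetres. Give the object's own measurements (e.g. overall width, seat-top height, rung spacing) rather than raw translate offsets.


A sawhorse. A 111×762×43 mm beam (x, y, z) sits on two A-frame leg pairs. Each pair is two raked legs of 40×44 mm section (44 mm along y) splaying symmetrically in x. Each leg rises 525 mm vertically over 180 mm of horizontal reach and is 555 mm long along its own axis. Every leg's outer bottom edge rests on the floor and its outer top edge meets a bottom edge of the beam — the left legs (tilting toward +x) meet the beam's −x bottom edge, the right legs (their mirror images, tilting toward −x) meet its +x bottom edge — so the leg tops tuck under the beam, the beam's underside is 525 mm above the floor, and the feet are 471 mm apart outside-to-outside with the beam centred between them. The two leg pairs are set in 88 mm from either end of the beam.


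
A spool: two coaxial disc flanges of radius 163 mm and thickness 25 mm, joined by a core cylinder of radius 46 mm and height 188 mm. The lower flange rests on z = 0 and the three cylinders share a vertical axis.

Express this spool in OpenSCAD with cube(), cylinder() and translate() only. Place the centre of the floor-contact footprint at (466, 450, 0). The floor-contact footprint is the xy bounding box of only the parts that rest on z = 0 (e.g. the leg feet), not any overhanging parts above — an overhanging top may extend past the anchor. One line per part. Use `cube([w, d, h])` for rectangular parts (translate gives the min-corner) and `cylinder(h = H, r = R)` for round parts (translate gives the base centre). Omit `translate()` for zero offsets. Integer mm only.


translate([466, 450, 0]) cylinder(h = 25, r = 163);
translate([466, 450, 25]) cylinder(h = 188, r = 46);
translate([466, 450, 213]) cylinder(h = 25, r = 163);


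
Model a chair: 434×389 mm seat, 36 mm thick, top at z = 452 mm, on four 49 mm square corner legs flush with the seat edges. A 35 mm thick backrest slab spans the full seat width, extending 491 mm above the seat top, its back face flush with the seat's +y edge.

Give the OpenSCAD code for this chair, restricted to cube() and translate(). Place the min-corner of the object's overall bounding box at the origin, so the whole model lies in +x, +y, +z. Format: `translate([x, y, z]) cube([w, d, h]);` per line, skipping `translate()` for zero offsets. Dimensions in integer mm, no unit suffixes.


translate([0, 0, 416]) cube([434, 389, 36]);
cube([49, 49, 416]);
translate([385, 0, 0]) cube([49, 49, 416]);
translate([0, 340, 0]) cube([49, 49, 416]);
translate([385, 340, 0]) cube([49, 49, 416]);
translate([0, 354, 452]) cube([434, 35, 491]);


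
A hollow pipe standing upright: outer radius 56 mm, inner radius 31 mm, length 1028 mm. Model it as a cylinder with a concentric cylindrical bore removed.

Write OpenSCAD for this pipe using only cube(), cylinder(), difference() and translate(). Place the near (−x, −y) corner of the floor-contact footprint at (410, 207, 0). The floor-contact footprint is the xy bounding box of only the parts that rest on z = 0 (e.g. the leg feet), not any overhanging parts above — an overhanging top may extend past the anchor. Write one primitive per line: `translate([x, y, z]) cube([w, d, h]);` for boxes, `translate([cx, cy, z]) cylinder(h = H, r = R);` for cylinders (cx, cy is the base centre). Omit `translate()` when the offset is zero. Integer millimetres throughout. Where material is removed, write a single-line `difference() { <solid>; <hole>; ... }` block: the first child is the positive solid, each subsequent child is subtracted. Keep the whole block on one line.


difference() { translate([466, 263, 0]) cylinder(h = 1028, r = 56); translate([466, 263, 0]) cylinder(h = 1028, r = 31); }
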